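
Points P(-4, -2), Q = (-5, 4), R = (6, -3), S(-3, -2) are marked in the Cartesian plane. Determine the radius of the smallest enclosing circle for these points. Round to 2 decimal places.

6.52

The farthest pair is Q–R with squared distance 170. The circle on this segment as diameter has centre (0.5, 0.5) and r² = 170/4 = 42.5.
Check P: distance² to centre = 26.5 ≤ 42.5, so it lies inside.
All remaining points lie in this disk, and no smaller disk contains both endpoints, so this is the minimum enclosing circle.
r = √(42.5) ≈ 6.52.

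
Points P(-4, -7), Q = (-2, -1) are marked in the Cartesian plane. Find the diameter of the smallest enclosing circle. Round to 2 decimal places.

6.32

The smallest circle enclosing two points has them as diameter endpoints.
Centre = midpoint = (-3, -4); r² = |PQ|²/4 = 40/4 = 10.
Diameter = 2r = 2√10 ≈ 6.32.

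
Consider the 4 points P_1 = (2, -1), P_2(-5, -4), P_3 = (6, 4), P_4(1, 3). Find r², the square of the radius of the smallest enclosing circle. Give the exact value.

The farthest pair is P_2–P_3 with squared distance 185. The circle on this segment as diameter has centre (0.5, 0) and r² = 185/4 = 46.25.
Check P_1: distance² to centre = 3.25 ≤ 46.25, so it lies inside.
All remaining points lie in this disk, and no smaller disk contains both endpoints, so this is the minimum enclosing circle.

46.25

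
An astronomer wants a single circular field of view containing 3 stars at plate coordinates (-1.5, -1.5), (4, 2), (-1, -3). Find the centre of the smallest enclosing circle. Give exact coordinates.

(1.5, -0.5)

Call the three points A, B, C in the order given.
Side lengths²: AB² = 42.5, AC² = 2.5, BC² = 50.
Since BC² = 50 ≥ 42.5 + 2.5 = 45, the angle opposite BC is not acute, so the smallest enclosing circle has BC as diameter.
Centre = midpoint of BC = (1.5, -0.5), r² = 50/4 = 12.5.
Centre = (1.5, -0.5).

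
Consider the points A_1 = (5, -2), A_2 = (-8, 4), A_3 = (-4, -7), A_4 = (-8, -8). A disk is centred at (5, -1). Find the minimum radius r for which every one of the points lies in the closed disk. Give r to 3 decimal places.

14.765

The required radius is the distance from (5, -1) to the farthest point.
Squared distances: 1, 194, 117, 218.
Maximum is 218, attained at A_4.
r = √218 ≈ 14.765.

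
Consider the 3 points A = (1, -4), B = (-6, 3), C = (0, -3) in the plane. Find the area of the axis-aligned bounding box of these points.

x ranges over [-6, 1], width 7.
y ranges over [-4, 3], height 7.
Area = 7 × 7 = 49.

49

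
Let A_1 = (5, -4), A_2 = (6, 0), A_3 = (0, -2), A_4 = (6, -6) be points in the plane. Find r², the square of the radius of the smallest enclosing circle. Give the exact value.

130/9

By Welzl's lemma the MEC is supported by two points (diametrically opposite) or three points (on a circumcircle).
The minimum enclosing circle is determined by three boundary points: A_2, A_3, A_4.
Their circumcentre is (11/3, -3) with r² = 130/9.
The farthest remaining point A_1 is at distance² 25/9 ≤ 130/9.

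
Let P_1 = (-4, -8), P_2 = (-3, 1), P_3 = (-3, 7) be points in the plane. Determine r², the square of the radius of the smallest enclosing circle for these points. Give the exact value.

Side lengths²: P_1P_2² = 82, P_1P_3² = 226, P_2P_3² = 36.
Since P_1P_3² = 226 ≥ 82 + 36 = 118, the angle opposite P_1P_3 is not acute, so the smallest enclosing circle has P_1P_3 as diameter.
Centre = midpoint of P_1P_3 = (-3.5, -0.5), r² = 226/4 = 56.5.

56.5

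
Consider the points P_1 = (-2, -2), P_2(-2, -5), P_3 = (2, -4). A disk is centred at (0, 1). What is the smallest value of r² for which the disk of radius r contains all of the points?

40

The required radius is the distance from (0, 1) to the farthest point.
Squared distances: 13, 40, 29.
Maximum is 40, attained at P_2.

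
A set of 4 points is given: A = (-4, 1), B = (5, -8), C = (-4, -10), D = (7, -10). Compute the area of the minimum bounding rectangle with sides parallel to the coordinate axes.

x ranges over [-4, 7], width 11.
y ranges over [-10, 1], height 11.
Area = 11 × 11 = 121.

121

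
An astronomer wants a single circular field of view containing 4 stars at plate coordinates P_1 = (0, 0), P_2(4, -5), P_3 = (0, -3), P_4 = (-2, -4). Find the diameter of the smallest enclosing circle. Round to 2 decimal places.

By Welzl's lemma the MEC is supported by two points (diametrically opposite) or three points (on a circumcircle).
The minimum enclosing circle is determined by three boundary points: P_1, P_2, P_4.
Their circumcentre is (16/13, -81/26) with r² = 7585/676.
The farthest remaining point P_3 is at distance² 1033/676 ≤ 7585/676.
Diameter = 2r = 2√(7585/676) ≈ 6.70.

6.70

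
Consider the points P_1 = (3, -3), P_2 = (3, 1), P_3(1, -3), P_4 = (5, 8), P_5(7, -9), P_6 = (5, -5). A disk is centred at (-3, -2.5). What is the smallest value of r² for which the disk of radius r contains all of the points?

The required radius is the distance from (-3, -2.5) to the farthest point.
Squared distances: 36.25, 48.25, 16.25, 174.25, 142.25, 70.25.
Maximum is 174.25, attained at P_4.

174.25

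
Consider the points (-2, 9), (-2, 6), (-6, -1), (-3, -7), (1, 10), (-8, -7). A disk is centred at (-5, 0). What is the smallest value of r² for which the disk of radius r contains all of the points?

136

The required radius is the distance from (-5, 0) to the farthest point.
Squared distances: 90, 45, 2, 53, 136, 58.
Maximum is 136, attained at (1, 10).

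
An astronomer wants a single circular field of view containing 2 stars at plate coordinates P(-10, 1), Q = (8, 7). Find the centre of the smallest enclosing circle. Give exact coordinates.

(-1, 4)

The smallest circle enclosing two points has them as diameter endpoints.
Centre = midpoint = (-1, 4); r² = |PQ|²/4 = 360/4 = 90.
Centre = (-1, 4).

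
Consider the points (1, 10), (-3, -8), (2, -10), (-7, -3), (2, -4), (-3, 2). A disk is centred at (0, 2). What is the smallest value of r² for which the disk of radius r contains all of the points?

148

The required radius is the distance from (0, 2) to the farthest point.
Squared distances: 65, 109, 148, 74, 40, 9.
Maximum is 148, attained at (2, -10).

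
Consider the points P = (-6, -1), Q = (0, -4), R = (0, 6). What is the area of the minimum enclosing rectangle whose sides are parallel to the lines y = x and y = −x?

In coordinates u = x + y, v = x − y the rectangle is axis-aligned; the map (x,y)→(u,v) scales areas by 2.
u-values: -7, -4, 6; range = 6 − (-7) = 13.
v-values: -5, 4, -6; range = 4 − (-6) = 10.
Area = (13 × 10) / 2 = 65.

65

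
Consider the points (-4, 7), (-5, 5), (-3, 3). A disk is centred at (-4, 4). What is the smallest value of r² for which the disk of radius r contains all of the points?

The required radius is the distance from (-4, 4) to the farthest point.
Squared distances: 9, 2, 2.
Maximum is 9, attained at (-4, 7).

9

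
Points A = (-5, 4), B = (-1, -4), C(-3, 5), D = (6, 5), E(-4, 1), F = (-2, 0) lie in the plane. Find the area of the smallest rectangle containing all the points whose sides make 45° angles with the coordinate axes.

96

In coordinates u = x + y, v = x − y the rectangle is axis-aligned; the map (x,y)→(u,v) scales areas by 2.
u-values: -1, -5, 2, 11, -3, -2; range = 11 − (-5) = 16.
v-values: -9, 3, -8, 1, -5, -2; range = 3 − (-9) = 12.
Area = (16 × 12) / 2 = 96.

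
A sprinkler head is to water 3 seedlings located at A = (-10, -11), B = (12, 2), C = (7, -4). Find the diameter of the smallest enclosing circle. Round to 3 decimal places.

25.554

Side lengths²: AB² = 653, AC² = 338, BC² = 61.
Since AB² = 653 ≥ 338 + 61 = 399, the angle opposite AB is not acute, so the smallest enclosing circle has AB as diameter.
Centre = midpoint of AB = (1, -4.5), r² = 653/4 = 163.25.
Diameter = 2r = 2√(163.25) ≈ 25.554.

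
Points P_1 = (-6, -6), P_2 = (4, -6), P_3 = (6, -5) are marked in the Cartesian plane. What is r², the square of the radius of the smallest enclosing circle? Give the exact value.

Side lengths²: P_1P_2² = 100, P_1P_3² = 145, P_2P_3² = 5.
Since P_1P_3² = 145 ≥ 100 + 5 = 105, the angle opposite P_1P_3 is not acute, so the smallest enclosing circle has P_1P_3 as diameter.
Centre = midpoint of P_1P_3 = (0, -5.5), r² = 145/4 = 36.25.

36.25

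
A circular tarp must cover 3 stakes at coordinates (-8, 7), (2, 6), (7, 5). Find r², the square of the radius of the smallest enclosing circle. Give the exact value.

Call the three points A, B, C in the order given.
Side lengths²: AB² = 101, AC² = 229, BC² = 26.
Since AC² = 229 ≥ 101 + 26 = 127, the angle opposite AC is not acute, so the smallest enclosing circle has AC as diameter.
Centre = midpoint of AC = (-0.5, 6), r² = 229/4 = 57.25.

57.25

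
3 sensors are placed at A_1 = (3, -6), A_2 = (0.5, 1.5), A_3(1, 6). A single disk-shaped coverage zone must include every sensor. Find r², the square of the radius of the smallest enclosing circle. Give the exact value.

37

Side lengths²: A_1A_2² = 62.5, A_1A_3² = 148, A_2A_3² = 20.5.
Since A_1A_3² = 148 ≥ 62.5 + 20.5 = 83, the angle opposite A_1A_3 is not acute, so the smallest enclosing circle has A_1A_3 as diameter.
Centre = midpoint of A_1A_3 = (2, 0), r² = 148/4 = 37.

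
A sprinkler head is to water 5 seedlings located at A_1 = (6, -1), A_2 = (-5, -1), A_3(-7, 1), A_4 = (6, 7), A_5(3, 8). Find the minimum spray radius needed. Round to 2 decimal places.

The minimum enclosing circle of a finite set is fixed by two of the points (as a diameter) or three (as a circumcircle).
The minimum enclosing circle is determined by three boundary points: A_1, A_3, A_4.
Their circumcentre is (-1/26, 3) with r² = 35465/676.
The farthest remaining point A_2 is at distance² 27457/676 ≤ 35465/676.
r = √(35465/676) ≈ 7.24.

7.24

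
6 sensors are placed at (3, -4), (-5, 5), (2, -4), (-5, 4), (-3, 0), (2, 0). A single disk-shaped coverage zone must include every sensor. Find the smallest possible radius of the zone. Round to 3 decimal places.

6.021

By Welzl's lemma the MEC is supported by two points (diametrically opposite) or three points (on a circumcircle).
The farthest pair is (3, -4)–(-5, 5) with squared distance 145. The circle on this segment as diameter has centre (-1, 0.5) and r² = 145/4 = 36.25.
Check (2, -4): distance² to centre = 29.25 ≤ 36.25, so it lies inside.
All remaining points lie in this disk, and no smaller disk contains both endpoints, so this is the minimum enclosing circle.
r = √(36.25) ≈ 6.021.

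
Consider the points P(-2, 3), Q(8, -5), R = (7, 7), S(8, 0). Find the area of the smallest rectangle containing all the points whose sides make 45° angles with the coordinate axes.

In coordinates u = x + y, v = x − y the rectangle is axis-aligned; the map (x,y)→(u,v) scales areas by 2.
u-values: 1, 3, 14, 8; range = 14 − 1 = 13.
v-values: -5, 13, 0, 8; range = 13 − (-5) = 18.
Area = (13 × 18) / 2 = 117.

117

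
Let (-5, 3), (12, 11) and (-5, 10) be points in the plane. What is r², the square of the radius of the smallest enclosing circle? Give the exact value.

Call the three points A, B, C in the order given.
Side lengths²: AB² = 353, AC² = 49, BC² = 290.
Since AB² = 353 ≥ 290 + 49 = 339, the angle opposite AB is not acute, so the smallest enclosing circle has AB as diameter.
Centre = midpoint of AB = (3.5, 7), r² = 353/4 = 88.25.

88.25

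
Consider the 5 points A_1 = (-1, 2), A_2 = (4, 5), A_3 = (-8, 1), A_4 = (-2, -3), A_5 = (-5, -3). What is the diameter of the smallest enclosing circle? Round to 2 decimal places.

12.69

A smallest enclosing disk is always determined by at most three of the input points on its boundary.
The minimum enclosing circle is determined by three boundary points: A_2, A_3, A_5.
Their circumcentre is (-11/6, 2.5) with r² = 725/18.
The farthest remaining point A_4 is at distance² 545/18 ≤ 725/18.
Diameter = 2r = 2√(725/18) ≈ 12.69.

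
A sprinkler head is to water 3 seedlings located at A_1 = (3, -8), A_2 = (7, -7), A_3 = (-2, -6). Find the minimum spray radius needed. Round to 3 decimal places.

Side lengths²: A_1A_2² = 17, A_1A_3² = 29, A_2A_3² = 82.
Since A_2A_3² = 82 ≥ 29 + 17 = 46, the angle opposite A_2A_3 is not acute, so the smallest enclosing circle has A_2A_3 as diameter.
Centre = midpoint of A_2A_3 = (2.5, -6.5), r² = 82/4 = 20.5.
r = √(20.5) ≈ 4.528.

4.528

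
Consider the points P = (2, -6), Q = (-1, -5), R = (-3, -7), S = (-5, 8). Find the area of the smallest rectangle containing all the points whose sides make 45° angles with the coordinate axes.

136.5

In coordinates u = x + y, v = x − y the rectangle is axis-aligned; the map (x,y)→(u,v) scales areas by 2.
u-values: -4, -6, -10, 3; range = 3 − (-10) = 13.
v-values: 8, 4, 4, -13; range = 8 − (-13) = 21.
Area = (13 × 21) / 2 = 136.5.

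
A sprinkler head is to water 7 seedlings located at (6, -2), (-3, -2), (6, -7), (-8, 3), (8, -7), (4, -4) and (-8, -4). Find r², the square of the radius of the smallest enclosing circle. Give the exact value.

89

By Welzl's lemma the MEC is supported by two points (diametrically opposite) or three points (on a circumcircle).
The farthest pair is (-8, 3)–(8, -7) with squared distance 356. The circle on this segment as diameter has centre (0, -2) and r² = 356/4 = 89.
Check (6, -2): distance² to centre = 36 ≤ 89, so it lies inside.
All remaining points lie in this disk, and no smaller disk contains both endpoints, so this is the minimum enclosing circle.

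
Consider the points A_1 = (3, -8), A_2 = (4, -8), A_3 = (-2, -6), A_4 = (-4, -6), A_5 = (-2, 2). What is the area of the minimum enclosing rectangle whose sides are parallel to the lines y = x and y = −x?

In coordinates u = x + y, v = x − y the rectangle is axis-aligned; the map (x,y)→(u,v) scales areas by 2.
u-values: -5, -4, -8, -10, 0; range = 0 − (-10) = 10.
v-values: 11, 12, 4, 2, -4; range = 12 − (-4) = 16.
Area = (10 × 16) / 2 = 80.

80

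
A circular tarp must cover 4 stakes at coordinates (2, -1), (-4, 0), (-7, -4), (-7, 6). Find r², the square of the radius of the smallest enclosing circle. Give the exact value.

325/9

A smallest enclosing disk is always determined by at most three of the input points on its boundary.
The minimum enclosing circle is determined by three boundary points: (2, -1), (-7, -4), (-7, 6).
Their circumcentre is (-11/3, 1) with r² = 325/9.
The farthest remaining point (-4, 0) is at distance² 10/9 ≤ 325/9.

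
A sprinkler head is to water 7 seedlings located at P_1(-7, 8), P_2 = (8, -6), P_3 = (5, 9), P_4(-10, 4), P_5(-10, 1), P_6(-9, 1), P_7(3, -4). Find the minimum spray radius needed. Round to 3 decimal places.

10.376

The minimum enclosing circle of a finite set is fixed by two of the points (as a diameter) or three (as a circumcircle).
The minimum enclosing circle is determined by three boundary points: P_2, P_3, P_4.
Their circumcentre is (-0.375, 0.125) with r² = 107.65625.
The farthest remaining point P_1 is at distance² 105.90625 ≤ 107.65625.
r = √(107.65625) ≈ 10.376.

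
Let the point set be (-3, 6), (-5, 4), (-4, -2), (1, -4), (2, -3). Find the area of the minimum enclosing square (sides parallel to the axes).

100

The bounding box has width 7 and height 10.
An axis-aligned square enclosing the set must have side ≥ max(width, height).
So the minimum side is max(7, 10) = 10.
Area = 10² = 100.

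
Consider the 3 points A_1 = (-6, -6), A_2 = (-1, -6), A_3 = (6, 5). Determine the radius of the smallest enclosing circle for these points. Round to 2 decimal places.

8.14

Side lengths²: A_1A_2² = 25, A_1A_3² = 265, A_2A_3² = 170.
Since A_1A_3² = 265 ≥ 170 + 25 = 195, the angle opposite A_1A_3 is not acute, so the smallest enclosing circle has A_1A_3 as diameter.
Centre = midpoint of A_1A_3 = (0, -0.5), r² = 265/4 = 66.25.
r = √(66.25) ≈ 8.14.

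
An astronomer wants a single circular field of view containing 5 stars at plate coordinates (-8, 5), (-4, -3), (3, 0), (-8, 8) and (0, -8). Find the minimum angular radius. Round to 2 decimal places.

8.94

The farthest pair is (-8, 8)–(0, -8) with squared distance 320. The circle on this segment as diameter has centre (-4, 0) and r² = 320/4 = 80.
Check (-8, 5): distance² to centre = 41 ≤ 80, so it lies inside.
All remaining points lie in this disk, and no smaller disk contains both endpoints, so this is the minimum enclosing circle.
r = √80 ≈ 8.94.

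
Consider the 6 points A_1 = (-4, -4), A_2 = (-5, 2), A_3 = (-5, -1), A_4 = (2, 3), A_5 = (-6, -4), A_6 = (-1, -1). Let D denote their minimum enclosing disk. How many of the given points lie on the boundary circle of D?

2

A smallest enclosing disk is always determined by at most three of the input points on its boundary.
The farthest pair is A_4–A_5 with squared distance 113. The circle on this segment as diameter has centre (-2, -0.5) and r² = 113/4 = 28.25.
Check A_1: distance² to centre = 16.25 ≤ 28.25, so it lies inside.
All remaining points lie in this disk, and no smaller disk contains both endpoints, so this is the minimum enclosing circle.
The points at distance exactly r from the centre are A_4, A_5 — 2 points.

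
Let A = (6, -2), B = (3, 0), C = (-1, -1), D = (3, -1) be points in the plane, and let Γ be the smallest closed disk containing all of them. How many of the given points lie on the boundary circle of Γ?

2

The minimum enclosing circle of a finite set is fixed by two of the points (as a diameter) or three (as a circumcircle).
The farthest pair is A–C with squared distance 50. The circle on this segment as diameter has centre (2.5, -1.5) and r² = 50/4 = 12.5.
Check B: distance² to centre = 2.5 ≤ 12.5, so it lies inside.
All remaining points lie in this disk, and no smaller disk contains both endpoints, so this is the minimum enclosing circle.
The points at distance exactly r from the centre are A, C — 2 points.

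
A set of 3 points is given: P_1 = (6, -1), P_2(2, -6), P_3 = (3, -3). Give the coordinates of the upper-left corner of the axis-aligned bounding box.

(2, -1)

x-range [2, 6], y-range [-6, -1].
The upper-left corner is (2, -1).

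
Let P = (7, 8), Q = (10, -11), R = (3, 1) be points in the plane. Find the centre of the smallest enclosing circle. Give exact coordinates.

Side lengths²: PQ² = 370, PR² = 65, QR² = 193.
Since PQ² = 370 ≥ 193 + 65 = 258, the angle opposite PQ is not acute, so the smallest enclosing circle has PQ as diameter.
Centre = midpoint of PQ = (8.5, -1.5), r² = 370/4 = 92.5.
Centre = (8.5, -1.5).

(8.5, -1.5)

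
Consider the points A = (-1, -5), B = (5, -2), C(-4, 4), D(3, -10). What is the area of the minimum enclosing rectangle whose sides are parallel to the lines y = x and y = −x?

105

In coordinates u = x + y, v = x − y the rectangle is axis-aligned; the map (x,y)→(u,v) scales areas by 2.
u-values: -6, 3, 0, -7; range = 3 − (-7) = 10.
v-values: 4, 7, -8, 13; range = 13 − (-8) = 21.
Area = (10 × 21) / 2 = 105.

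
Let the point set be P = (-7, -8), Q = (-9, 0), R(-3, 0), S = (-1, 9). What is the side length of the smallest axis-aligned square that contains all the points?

The bounding box has width 8 and height 17.
An axis-aligned square enclosing the set must have side ≥ max(width, height).
So the minimum side is max(8, 17) = 17.

17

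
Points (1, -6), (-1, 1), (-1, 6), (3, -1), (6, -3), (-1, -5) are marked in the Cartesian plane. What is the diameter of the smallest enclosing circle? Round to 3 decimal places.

12.255

The minimum enclosing circle is determined by three boundary points: (1, -6), (-1, 6), (6, -3).
Their circumcentre is (8/11, 4/33) with r² = 40885/1089.
The farthest remaining point (-1, -5) is at distance² 31810/1089 ≤ 40885/1089.
Diameter = 2r = 2√(40885/1089) ≈ 12.255.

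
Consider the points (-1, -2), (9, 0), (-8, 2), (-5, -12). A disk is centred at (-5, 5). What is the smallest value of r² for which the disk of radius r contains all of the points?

289

The required radius is the distance from (-5, 5) to the farthest point.
Squared distances: 65, 221, 18, 289.
Maximum is 289, attained at (-5, -12).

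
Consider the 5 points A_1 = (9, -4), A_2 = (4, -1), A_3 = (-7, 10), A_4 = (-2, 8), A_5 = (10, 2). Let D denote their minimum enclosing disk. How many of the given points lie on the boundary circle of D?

A smallest enclosing disk is always determined by at most three of the input points on its boundary.
The farthest pair is A_1–A_3 with squared distance 452. The circle on this segment as diameter has centre (1, 3) and r² = 452/4 = 113.
Check A_2: distance² to centre = 25 ≤ 113, so it lies inside.
All remaining points lie in this disk, and no smaller disk contains both endpoints, so this is the minimum enclosing circle.
The points at distance exactly r from the centre are A_1, A_3 — 2 points.

2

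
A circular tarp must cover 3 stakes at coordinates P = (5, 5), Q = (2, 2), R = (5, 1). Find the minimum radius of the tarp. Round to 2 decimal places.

Side lengths²: PQ² = 18, PR² = 16, QR² = 10.
Since PQ² = 18 < 16 + 10 = 26, the triangle is acute, so the smallest enclosing circle is the circumcircle.
Circumcentre = (4, 3), r² = 5.
r = √5 ≈ 2.24.

2.24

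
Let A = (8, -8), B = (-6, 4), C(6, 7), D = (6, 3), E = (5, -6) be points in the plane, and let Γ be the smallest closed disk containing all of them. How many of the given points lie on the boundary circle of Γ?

The minimum enclosing circle of a finite set is fixed by two of the points (as a diameter) or three (as a circumcircle).
The minimum enclosing circle is determined by three boundary points: A, B, C.
Their circumcentre is (52/31, -75/62) with r² = 330905/3844.
The farthest remaining point D is at distance² 139945/3844 ≤ 330905/3844.
The points at distance exactly r from the centre are A, B, C — 3 points.

3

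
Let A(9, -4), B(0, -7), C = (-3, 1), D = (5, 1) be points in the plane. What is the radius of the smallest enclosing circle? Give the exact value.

By Welzl's lemma the MEC is supported by two points (diametrically opposite) or three points (on a circumcircle).
The farthest pair is A–C with squared distance 169. The circle on this segment as diameter has centre (3, -1.5) and r² = 169/4 = 42.25.
Check B: distance² to centre = 39.25 ≤ 42.25, so it lies inside.
All remaining points lie in this disk, and no smaller disk contains both endpoints, so this is the minimum enclosing circle.
r = √(42.25) = 6.5.

6.5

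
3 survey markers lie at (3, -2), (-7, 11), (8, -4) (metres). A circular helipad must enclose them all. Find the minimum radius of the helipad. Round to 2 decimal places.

Call the three points A, B, C in the order given.
Side lengths²: AB² = 269, AC² = 29, BC² = 450.
Since BC² = 450 ≥ 269 + 29 = 298, the angle opposite BC is not acute, so the smallest enclosing circle has BC as diameter.
Centre = midpoint of BC = (0.5, 3.5), r² = 450/4 = 112.5.
r = √(112.5) ≈ 10.61.

10.61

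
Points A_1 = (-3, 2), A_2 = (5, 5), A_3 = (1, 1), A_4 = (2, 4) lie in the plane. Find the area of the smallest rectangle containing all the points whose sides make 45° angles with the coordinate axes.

27.5

In coordinates u = x + y, v = x − y the rectangle is axis-aligned; the map (x,y)→(u,v) scales areas by 2.
u-values: -1, 10, 2, 6; range = 10 − (-1) = 11.
v-values: -5, 0, 0, -2; range = 0 − (-5) = 5.
Area = (11 × 5) / 2 = 27.5.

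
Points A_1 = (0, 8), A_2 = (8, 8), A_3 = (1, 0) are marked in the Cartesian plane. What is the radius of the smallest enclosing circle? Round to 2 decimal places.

Side lengths²: A_1A_2² = 64, A_1A_3² = 65, A_2A_3² = 113.
Since A_2A_3² = 113 < 65 + 64 = 129, the triangle is acute, so the smallest enclosing circle is the circumcircle.
Circumcentre = (4, 4.4375), r² = 28.69140625.
r = √(28.69140625) ≈ 5.36.

5.36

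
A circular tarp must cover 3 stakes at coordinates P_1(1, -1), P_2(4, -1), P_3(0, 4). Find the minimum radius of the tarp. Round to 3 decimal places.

Side lengths²: P_1P_2² = 9, P_1P_3² = 26, P_2P_3² = 41.
Since P_2P_3² = 41 ≥ 26 + 9 = 35, the angle opposite P_2P_3 is not acute, so the smallest enclosing circle has P_2P_3 as diameter.
Centre = midpoint of P_2P_3 = (2, 1.5), r² = 41/4 = 10.25.
r = √(10.25) ≈ 3.202.

3.202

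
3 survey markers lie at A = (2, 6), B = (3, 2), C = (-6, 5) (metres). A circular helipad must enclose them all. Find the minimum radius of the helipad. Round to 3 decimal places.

Side lengths²: AB² = 17, AC² = 65, BC² = 90.
Since BC² = 90 ≥ 65 + 17 = 82, the angle opposite BC is not acute, so the smallest enclosing circle has BC as diameter.
Centre = midpoint of BC = (-1.5, 3.5), r² = 90/4 = 22.5.
r = √(22.5) ≈ 4.743.

4.743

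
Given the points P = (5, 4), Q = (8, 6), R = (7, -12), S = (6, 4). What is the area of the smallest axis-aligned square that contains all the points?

The bounding box has width 3 and height 18.
An axis-aligned square enclosing the set must have side ≥ max(width, height).
So the minimum side is max(3, 18) = 18.
Area = 18² = 324.

324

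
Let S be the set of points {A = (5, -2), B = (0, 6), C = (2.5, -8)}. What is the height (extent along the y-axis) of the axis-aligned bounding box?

14

max y = 6, min y = -8, so height = 14.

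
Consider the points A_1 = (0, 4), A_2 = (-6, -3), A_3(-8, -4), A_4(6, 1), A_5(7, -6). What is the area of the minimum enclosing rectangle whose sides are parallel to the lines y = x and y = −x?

In coordinates u = x + y, v = x − y the rectangle is axis-aligned; the map (x,y)→(u,v) scales areas by 2.
u-values: 4, -9, -12, 7, 1; range = 7 − (-12) = 19.
v-values: -4, -3, -4, 5, 13; range = 13 − (-4) = 17.
Area = (19 × 17) / 2 = 161.5.

161.5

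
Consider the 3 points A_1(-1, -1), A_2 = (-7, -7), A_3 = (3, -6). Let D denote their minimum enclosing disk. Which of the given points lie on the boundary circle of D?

A_1, A_2, A_3

Side lengths²: A_1A_2² = 72, A_1A_3² = 41, A_2A_3² = 101.
Since A_2A_3² = 101 < 72 + 41 = 113, the triangle is acute, so the smallest enclosing circle is the circumcircle.
Circumcentre = (-37/18, -107/18), r² = 4141/162.
The points at distance exactly r from the centre are A_1, A_2, A_3 — 3 points.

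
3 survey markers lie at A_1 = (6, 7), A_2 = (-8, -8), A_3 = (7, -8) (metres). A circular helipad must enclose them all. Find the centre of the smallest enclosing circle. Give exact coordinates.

Side lengths²: A_1A_2² = 421, A_1A_3² = 226, A_2A_3² = 225.
Since A_1A_2² = 421 < 226 + 225 = 451, the triangle is acute, so the smallest enclosing circle is the circumcircle.
Circumcentre = (-0.5, -29/30), r² = 47573/450.
Centre = (-0.5, -29/30).

(-0.5, -29/30)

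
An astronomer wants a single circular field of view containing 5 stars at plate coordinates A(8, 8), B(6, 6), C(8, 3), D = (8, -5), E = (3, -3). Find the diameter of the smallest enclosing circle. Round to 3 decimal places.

The minimum enclosing circle is determined by three boundary points: A, D, E.
Their circumcentre is (7.7, 1.5) with r² = 42.34.
The farthest remaining point B is at distance² 23.14 ≤ 42.34.
Diameter = 2r = 2√(42.34) ≈ 13.014.

13.014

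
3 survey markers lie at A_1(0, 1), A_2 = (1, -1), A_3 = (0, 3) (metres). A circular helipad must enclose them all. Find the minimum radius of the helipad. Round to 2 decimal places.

2.06

Side lengths²: A_1A_2² = 5, A_1A_3² = 4, A_2A_3² = 17.
Since A_2A_3² = 17 ≥ 5 + 4 = 9, the angle opposite A_2A_3 is not acute, so the smallest enclosing circle has A_2A_3 as diameter.
Centre = midpoint of A_2A_3 = (0.5, 1), r² = 17/4 = 4.25.
r = √(4.25) ≈ 2.06.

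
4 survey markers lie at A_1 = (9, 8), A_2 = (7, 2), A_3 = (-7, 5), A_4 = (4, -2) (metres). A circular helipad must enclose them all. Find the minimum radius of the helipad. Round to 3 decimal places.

The minimum enclosing circle is determined by three boundary points: A_1, A_3, A_4.
Their circumcentre is (67/58, 329/58) with r² = 112625/1682.
The farthest remaining point A_2 is at distance² 80145/1682 ≤ 112625/1682.
r = √(112625/1682) ≈ 8.183.

8.183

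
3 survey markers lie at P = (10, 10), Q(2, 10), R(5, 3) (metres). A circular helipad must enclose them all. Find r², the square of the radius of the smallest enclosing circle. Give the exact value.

1073/49

Side lengths²: PQ² = 64, PR² = 74, QR² = 58.
Since PR² = 74 < 64 + 58 = 122, the triangle is acute, so the smallest enclosing circle is the circumcircle.
Circumcentre = (6, 53/7), r² = 1073/49.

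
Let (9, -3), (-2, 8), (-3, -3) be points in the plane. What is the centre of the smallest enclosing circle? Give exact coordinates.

(3, 2)

Call the three points A, B, C in the order given.
Side lengths²: AB² = 242, AC² = 144, BC² = 122.
Since AB² = 242 < 144 + 122 = 266, the triangle is acute, so the smallest enclosing circle is the circumcircle.
Circumcentre = (3, 2), r² = 61.
Centre = (3, 2).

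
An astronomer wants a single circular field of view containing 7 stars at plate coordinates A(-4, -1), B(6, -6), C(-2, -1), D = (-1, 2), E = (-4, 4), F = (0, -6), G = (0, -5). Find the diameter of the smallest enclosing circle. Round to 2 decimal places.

14.14

The farthest pair is B–E with squared distance 200. The circle on this segment as diameter has centre (1, -1) and r² = 200/4 = 50.
Check A: distance² to centre = 25 ≤ 50, so it lies inside.
All remaining points lie in this disk, and no smaller disk contains both endpoints, so this is the minimum enclosing circle.
Diameter = 2r = 2√50 ≈ 14.14.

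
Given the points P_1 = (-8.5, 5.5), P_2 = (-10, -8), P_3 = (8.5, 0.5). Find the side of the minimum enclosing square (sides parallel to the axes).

18.5

The bounding box has width 18.5 and height 13.5.
An axis-aligned square enclosing the set must have side ≥ max(width, height).
So the minimum side is max(18.5, 13.5) = 18.5.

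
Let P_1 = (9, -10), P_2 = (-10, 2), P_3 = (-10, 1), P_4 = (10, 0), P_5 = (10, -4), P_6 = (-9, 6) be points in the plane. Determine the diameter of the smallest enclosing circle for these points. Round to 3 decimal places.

By Welzl's lemma the MEC is supported by two points (diametrically opposite) or three points (on a circumcircle).
The farthest pair is P_1–P_6 with squared distance 580. The circle on this segment as diameter has centre (0, -2) and r² = 580/4 = 145.
Check P_2: distance² to centre = 116 ≤ 145, so it lies inside.
All remaining points lie in this disk, and no smaller disk contains both endpoints, so this is the minimum enclosing circle.
Diameter = 2r = 2√145 ≈ 24.083.

24.083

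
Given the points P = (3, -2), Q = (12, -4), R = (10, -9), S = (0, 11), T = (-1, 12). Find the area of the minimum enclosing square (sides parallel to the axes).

441

The bounding box has width 13 and height 21.
An axis-aligned square enclosing the set must have side ≥ max(width, height).
So the minimum side is max(13, 21) = 21.
Area = 21² = 441.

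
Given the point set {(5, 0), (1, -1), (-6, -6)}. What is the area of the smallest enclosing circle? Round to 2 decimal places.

123.31

Call the three points A, B, C in the order given.
Side lengths²: AB² = 17, AC² = 157, BC² = 74.
Since AC² = 157 ≥ 74 + 17 = 91, the angle opposite AC is not acute, so the smallest enclosing circle has AC as diameter.
Centre = midpoint of AC = (-0.5, -3), r² = 157/4 = 39.25.
Area = π·r² = π·39.25 ≈ 123.31.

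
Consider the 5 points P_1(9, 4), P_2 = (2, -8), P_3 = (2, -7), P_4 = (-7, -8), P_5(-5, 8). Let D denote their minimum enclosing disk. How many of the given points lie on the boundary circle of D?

The minimum enclosing circle of a finite set is fixed by two of the points (as a diameter) or three (as a circumcircle).
The minimum enclosing circle is determined by three boundary points: P_1, P_4, P_5.
Their circumcentre is (2/29, -22/29) with r² = 86125/841.
The farthest remaining point P_2 is at distance² 47236/841 ≤ 86125/841.
The points at distance exactly r from the centre are P_1, P_4, P_5 — 3 points.

3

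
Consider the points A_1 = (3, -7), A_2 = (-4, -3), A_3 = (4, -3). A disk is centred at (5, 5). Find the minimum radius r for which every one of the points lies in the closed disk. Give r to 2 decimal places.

12.17

The required radius is the distance from (5, 5) to the farthest point.
Squared distances: 148, 145, 65.
Maximum is 148, attained at A_1.
r = √148 ≈ 12.17.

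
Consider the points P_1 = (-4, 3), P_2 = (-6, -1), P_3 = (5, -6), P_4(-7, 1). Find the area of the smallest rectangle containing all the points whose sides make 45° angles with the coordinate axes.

In coordinates u = x + y, v = x − y the rectangle is axis-aligned; the map (x,y)→(u,v) scales areas by 2.
u-values: -1, -7, -1, -6; range = -1 − (-7) = 6.
v-values: -7, -5, 11, -8; range = 11 − (-8) = 19.
Area = (6 × 19) / 2 = 57.

57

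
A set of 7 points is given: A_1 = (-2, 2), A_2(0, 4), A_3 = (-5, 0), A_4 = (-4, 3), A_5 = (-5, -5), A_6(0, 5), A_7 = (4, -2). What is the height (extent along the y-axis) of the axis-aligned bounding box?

max y = 5, min y = -5, so height = 10.

10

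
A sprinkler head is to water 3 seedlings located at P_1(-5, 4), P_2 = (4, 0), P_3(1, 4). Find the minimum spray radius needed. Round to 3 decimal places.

4.924

Side lengths²: P_1P_2² = 97, P_1P_3² = 36, P_2P_3² = 25.
Since P_1P_2² = 97 ≥ 36 + 25 = 61, the angle opposite P_1P_2 is not acute, so the smallest enclosing circle has P_1P_2 as diameter.
Centre = midpoint of P_1P_2 = (-0.5, 2), r² = 97/4 = 24.25.
r = √(24.25) ≈ 4.924.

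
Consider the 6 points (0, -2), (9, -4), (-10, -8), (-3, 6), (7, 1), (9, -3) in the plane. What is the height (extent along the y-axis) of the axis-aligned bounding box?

14

max y = 6, min y = -8, so height = 14.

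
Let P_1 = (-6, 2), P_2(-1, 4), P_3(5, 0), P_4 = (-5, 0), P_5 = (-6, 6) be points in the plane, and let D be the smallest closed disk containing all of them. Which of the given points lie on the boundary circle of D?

By Welzl's lemma the MEC is supported by two points (diametrically opposite) or three points (on a circumcircle).
The farthest pair is P_3–P_5 with squared distance 157. The circle on this segment as diameter has centre (-0.5, 3) and r² = 157/4 = 39.25.
Check P_1: distance² to centre = 31.25 ≤ 39.25, so it lies inside.
All remaining points lie in this disk, and no smaller disk contains both endpoints, so this is the minimum enclosing circle.
The points at distance exactly r from the centre are P_3, P_5 — 2 points.

P_3, P_5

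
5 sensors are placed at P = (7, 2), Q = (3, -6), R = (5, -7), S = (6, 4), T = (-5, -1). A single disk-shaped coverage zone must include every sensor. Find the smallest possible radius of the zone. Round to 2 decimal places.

The minimum enclosing circle of a finite set is fixed by two of the points (as a diameter) or three (as a circumcircle).
The minimum enclosing circle is determined by three boundary points: R, S, T.
Their circumcentre is (99/58, -67/58) with r² = 75701/1682.
The farthest remaining point P is at distance² 63869/1682 ≤ 75701/1682.
r = √(75701/1682) ≈ 6.71.

6.71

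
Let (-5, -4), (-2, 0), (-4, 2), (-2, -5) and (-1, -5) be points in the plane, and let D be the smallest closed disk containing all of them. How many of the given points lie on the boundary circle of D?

The minimum enclosing circle of a finite set is fixed by two of the points (as a diameter) or three (as a circumcircle).
The farthest pair is (-4, 2)–(-1, -5) with squared distance 58. The circle on this segment as diameter has centre (-2.5, -1.5) and r² = 58/4 = 14.5.
Check (-5, -4): distance² to centre = 12.5 ≤ 14.5, so it lies inside.
All remaining points lie in this disk, and no smaller disk contains both endpoints, so this is the minimum enclosing circle.
The points at distance exactly r from the centre are (-4, 2), (-1, -5) — 2 points.

2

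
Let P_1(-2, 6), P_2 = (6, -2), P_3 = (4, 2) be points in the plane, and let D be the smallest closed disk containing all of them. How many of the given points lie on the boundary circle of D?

Side lengths²: P_1P_2² = 128, P_1P_3² = 52, P_2P_3² = 20.
Since P_1P_2² = 128 ≥ 52 + 20 = 72, the angle opposite P_1P_2 is not acute, so the smallest enclosing circle has P_1P_2 as diameter.
Centre = midpoint of P_1P_2 = (2, 2), r² = 128/4 = 32.
The points at distance exactly r from the centre are P_1, P_2 — 2 points.

2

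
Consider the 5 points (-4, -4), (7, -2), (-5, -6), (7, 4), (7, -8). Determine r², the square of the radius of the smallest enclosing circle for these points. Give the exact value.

2257/36

The minimum enclosing circle is determined by three boundary points: (-5, -6), (7, 4), (7, -8).
Their circumcentre is (11/6, -2) with r² = 2257/36.
The farthest remaining point (-4, -4) is at distance² 1369/36 ≤ 2257/36.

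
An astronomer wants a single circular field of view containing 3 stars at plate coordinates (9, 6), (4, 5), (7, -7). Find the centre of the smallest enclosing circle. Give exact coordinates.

Call the three points A, B, C in the order given.
Side lengths²: AB² = 26, AC² = 173, BC² = 153.
Since AC² = 173 < 153 + 26 = 179, the triangle is acute, so the smallest enclosing circle is the circumcircle.
Circumcentre = (323/42, -19/42), r² = 38233/882.
Centre = (323/42, -19/42).

(323/42, -19/42)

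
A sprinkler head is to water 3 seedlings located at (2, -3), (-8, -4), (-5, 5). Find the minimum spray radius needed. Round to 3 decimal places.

Call the three points A, B, C in the order given.
Side lengths²: AB² = 101, AC² = 113, BC² = 90.
Since AC² = 113 < 101 + 90 = 191, the triangle is acute, so the smallest enclosing circle is the circumcircle.
Circumcentre = (-191/58, -33/58), r² = 57065/1682.
r = √(57065/1682) ≈ 5.825.

5.825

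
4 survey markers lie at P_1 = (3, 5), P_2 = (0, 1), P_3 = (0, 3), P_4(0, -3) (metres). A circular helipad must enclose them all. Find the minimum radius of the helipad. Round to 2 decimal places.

4.27

The minimum enclosing circle of a finite set is fixed by two of the points (as a diameter) or three (as a circumcircle).
The farthest pair is P_1–P_4 with squared distance 73. The circle on this segment as diameter has centre (1.5, 1) and r² = 73/4 = 18.25.
Check P_2: distance² to centre = 2.25 ≤ 18.25, so it lies inside.
All remaining points lie in this disk, and no smaller disk contains both endpoints, so this is the minimum enclosing circle.
r = √(18.25) ≈ 4.27.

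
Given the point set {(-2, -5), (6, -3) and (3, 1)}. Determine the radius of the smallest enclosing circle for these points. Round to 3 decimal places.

Call the three points A, B, C in the order given.
Side lengths²: AB² = 68, AC² = 61, BC² = 25.
Since AB² = 68 < 61 + 25 = 86, the triangle is acute, so the smallest enclosing circle is the circumcircle.
Circumcentre = (67/38, -58/19), r² = 25925/1444.
r = √(25925/1444) ≈ 4.237.

4.237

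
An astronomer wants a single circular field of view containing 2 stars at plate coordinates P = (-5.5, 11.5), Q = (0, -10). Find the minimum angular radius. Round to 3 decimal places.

The smallest circle enclosing two points has them as diameter endpoints.
Centre = midpoint = (-2.75, 0.75); r² = |PQ|²/4 = 492.5/4 = 123.125.
r = √(123.125) ≈ 11.096.

11.096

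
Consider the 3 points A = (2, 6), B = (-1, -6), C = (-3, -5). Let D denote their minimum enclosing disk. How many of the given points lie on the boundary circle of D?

2

Side lengths²: AB² = 153, AC² = 146, BC² = 5.
Since AB² = 153 ≥ 146 + 5 = 151, the angle opposite AB is not acute, so the smallest enclosing circle has AB as diameter.
Centre = midpoint of AB = (0.5, 0), r² = 153/4 = 38.25.
The points at distance exactly r from the centre are A, B — 2 points.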